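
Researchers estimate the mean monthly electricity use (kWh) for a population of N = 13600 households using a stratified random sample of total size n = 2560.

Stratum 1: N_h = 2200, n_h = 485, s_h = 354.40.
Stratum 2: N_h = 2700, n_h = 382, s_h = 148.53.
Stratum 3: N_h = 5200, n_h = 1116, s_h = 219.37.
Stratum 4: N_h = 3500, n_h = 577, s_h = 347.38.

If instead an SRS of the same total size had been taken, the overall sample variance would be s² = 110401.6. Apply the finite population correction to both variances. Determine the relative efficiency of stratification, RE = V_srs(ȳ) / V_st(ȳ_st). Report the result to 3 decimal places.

RE ≈ 1.474

V̂(ȳ_st) = Σ W_h² (1 − n_h/N_h) s_h²/n_h, with W_h = N_h/N and N = 13600:
  stratum 1: (2200/13600)²·(1 − 485/2200)·354.40²/485 = 5.28268
  stratum 2: (2700/13600)²·(1 − 382/2700)·148.53²/382 = 1.95418
  stratum 3: (5200/13600)²·(1 − 1116/5200)·219.37²/1116 = 4.9511
  stratum 4: (3500/13600)²·(1 − 577/3500)·347.38²/577 = 11.5679
V_st = 23.7558
V_srs = (1 − 2560/13600)·110401.6/2560 = 35.0079
Relative efficiency = V_srs / V_st = 35.0079/23.7558 = 1.4737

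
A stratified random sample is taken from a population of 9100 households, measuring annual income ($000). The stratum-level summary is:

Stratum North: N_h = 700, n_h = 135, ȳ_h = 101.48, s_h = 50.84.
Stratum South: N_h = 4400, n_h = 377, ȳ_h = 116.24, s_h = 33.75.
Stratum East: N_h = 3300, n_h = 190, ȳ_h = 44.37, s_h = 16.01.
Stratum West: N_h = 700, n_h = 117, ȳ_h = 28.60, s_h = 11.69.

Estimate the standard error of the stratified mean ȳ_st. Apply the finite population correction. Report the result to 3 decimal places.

V̂(ȳ_st) = Σ W_h² (1 − n_h/N_h) s_h²/n_h, with W_h = N_h/N and N = 9100:
  stratum North: (700/9100)²·(1 − 135/700)·50.84²/135 = 0.091441
  stratum South: (4400/9100)²·(1 − 377/4400)·33.75²/377 = 0.645842
  stratum East: (3300/9100)²·(1 − 190/3300)·16.01²/190 = 0.167194
  stratum West: (700/9100)²·(1 − 117/700)·11.69²/117 = 0.00575608
V̂(ȳ_st) = 0.910233
SE(ȳ_st) = √0.910233 = 0.954061

SE(ȳ_st) ≈ 0.954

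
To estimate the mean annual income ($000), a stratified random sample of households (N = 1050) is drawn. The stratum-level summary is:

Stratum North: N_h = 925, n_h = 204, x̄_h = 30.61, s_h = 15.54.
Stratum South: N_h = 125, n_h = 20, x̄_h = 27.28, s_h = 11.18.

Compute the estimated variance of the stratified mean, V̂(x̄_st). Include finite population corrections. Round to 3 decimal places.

V̂(x̄_st) = Σ W_h² (1 − n_h/N_h) s_h²/n_h, with W_h = N_h/N and N = 1050:
  stratum North: (925/1050)²·(1 − 204/925)·15.54²/204 = 0.716094
  stratum South: (125/1050)²·(1 − 20/125)·11.18²/20 = 0.0744002
V̂(x̄_st) = 0.790495

V̂(x̄_st) ≈ 0.790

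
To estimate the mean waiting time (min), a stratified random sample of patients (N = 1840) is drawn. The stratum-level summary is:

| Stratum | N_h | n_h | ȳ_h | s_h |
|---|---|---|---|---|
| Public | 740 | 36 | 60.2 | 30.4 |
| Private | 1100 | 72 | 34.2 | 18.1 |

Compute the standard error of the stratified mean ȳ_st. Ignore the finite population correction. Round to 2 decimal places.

SE(ȳ_st) ≈ 2.40

V̂(ȳ_st) = Σ W_h² s_h²/n_h, with W_h = N_h/N and N = 1840:
  stratum Public: (740/1840)²·30.4²/36 = 4.15214
  stratum Private: (1100/1840)²·18.1²/72 = 1.6262
V̂(ȳ_st) = 5.77835
SE(ȳ_st) = √5.77835 = 2.40382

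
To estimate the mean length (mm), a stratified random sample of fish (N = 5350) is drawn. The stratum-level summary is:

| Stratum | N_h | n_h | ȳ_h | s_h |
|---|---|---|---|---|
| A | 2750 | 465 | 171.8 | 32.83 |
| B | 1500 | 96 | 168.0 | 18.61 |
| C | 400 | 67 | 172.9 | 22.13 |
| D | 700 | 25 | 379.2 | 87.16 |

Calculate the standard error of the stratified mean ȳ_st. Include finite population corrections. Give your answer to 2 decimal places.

SE(ȳ_st) ≈ 2.41

V̂(ȳ_st) = Σ W_h² (1 − n_h/N_h) s_h²/n_h, with W_h = N_h/N and N = 5350:
  stratum A: (2750/5350)²·(1 − 465/2750)·32.83²/465 = 0.508862
  stratum B: (1500/5350)²·(1 − 96/1500)·18.61²/96 = 0.265444
  stratum C: (400/5350)²·(1 − 67/400)·22.13²/67 = 0.0340161
  stratum D: (700/5350)²·(1 − 25/700)·87.16²/25 = 5.01636
V̂(ȳ_st) = 5.82468
SE(ȳ_st) = √5.82468 = 2.41344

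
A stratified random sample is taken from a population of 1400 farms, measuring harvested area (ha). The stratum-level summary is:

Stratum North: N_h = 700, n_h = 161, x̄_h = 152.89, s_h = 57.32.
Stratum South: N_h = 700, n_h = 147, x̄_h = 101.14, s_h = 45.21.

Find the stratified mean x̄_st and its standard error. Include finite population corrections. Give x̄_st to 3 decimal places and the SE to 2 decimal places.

x̄_st ≈ 127.015, SE ≈ 2.58

x̄_st = Σ W_h x̄_h = (700·152.89 + 700·101.14)/1400 = 127.01500
V̂(x̄_st) = Σ W_h² (1 − n_h/N_h) s_h²/n_h, with W_h = N_h/N and N = 1400:
  stratum North: (700/1400)²·(1 − 161/700)·57.32²/161 = 3.92841
  stratum South: (700/1400)²·(1 − 147/700)·45.21²/147 = 2.74612
V̂(x̄_st) = 6.67453
SE(x̄_st) = √6.67453 = 2.58351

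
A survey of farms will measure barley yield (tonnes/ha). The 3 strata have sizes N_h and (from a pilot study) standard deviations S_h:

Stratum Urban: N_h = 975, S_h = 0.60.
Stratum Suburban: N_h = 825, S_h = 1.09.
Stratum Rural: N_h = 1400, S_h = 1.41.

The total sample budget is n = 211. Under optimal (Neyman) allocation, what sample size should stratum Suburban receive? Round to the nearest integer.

55

Neyman allocation: n_h = n · N_h S_h / Σ N_i S_i, with n = 211.
  stratum Urban: N_h·S_h = 975·0.60 = 585.00
  stratum Suburban: N_h·S_h = 825·1.09 = 899.25
  stratum Rural: N_h·S_h = 1400·1.41 = 1974.00
Σ N_h S_h = 3458.25
n for stratum Suburban = 211·899.25/3458.25 = 54.866 → 55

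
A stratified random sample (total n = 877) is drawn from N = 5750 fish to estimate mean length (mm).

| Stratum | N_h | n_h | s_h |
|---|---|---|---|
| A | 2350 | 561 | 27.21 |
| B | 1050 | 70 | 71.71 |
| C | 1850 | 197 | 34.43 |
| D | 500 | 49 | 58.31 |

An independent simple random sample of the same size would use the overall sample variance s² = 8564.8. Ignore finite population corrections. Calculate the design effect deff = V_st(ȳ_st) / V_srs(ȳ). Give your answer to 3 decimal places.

V̂(ȳ_st) = Σ W_h² s_h²/n_h, with W_h = N_h/N and N = 5750:
  stratum A: (2350/5750)²·27.21²/561 = 0.220442
  stratum B: (1050/5750)²·71.71²/70 = 2.44965
  stratum C: (1850/5750)²·34.43²/197 = 0.622896
  stratum D: (500/5750)²·58.31²/49 = 0.52468
V_st = 3.81767
V_srs = s²/n = 8564.8/877 = 9.76602
deff = V_st / V_srs = 3.81767/9.76602 = 0.3909

deff ≈ 0.391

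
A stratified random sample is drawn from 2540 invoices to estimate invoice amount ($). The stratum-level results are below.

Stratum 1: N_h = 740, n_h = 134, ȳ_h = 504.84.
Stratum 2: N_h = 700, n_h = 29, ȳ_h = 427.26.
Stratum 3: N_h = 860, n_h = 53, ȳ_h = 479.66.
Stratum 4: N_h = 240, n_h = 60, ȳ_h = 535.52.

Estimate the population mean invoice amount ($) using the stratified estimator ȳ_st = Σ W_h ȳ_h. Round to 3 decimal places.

N = Σ N_h = 2540. Stratum weights W_h = N_h/N.
ȳ_st = (740·504.84 + 700·427.26 + 860·479.66 + 240·535.52) / 2540 = 477.83307

ȳ_st ≈ 477.833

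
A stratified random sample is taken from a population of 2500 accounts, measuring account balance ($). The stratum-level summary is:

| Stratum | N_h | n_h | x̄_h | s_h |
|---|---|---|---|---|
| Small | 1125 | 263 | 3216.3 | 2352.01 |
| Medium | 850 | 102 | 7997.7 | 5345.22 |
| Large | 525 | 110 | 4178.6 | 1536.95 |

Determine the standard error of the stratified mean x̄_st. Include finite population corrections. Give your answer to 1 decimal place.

SE(x̄_st) ≈ 180.3

V̂(x̄_st) = Σ W_h² (1 − n_h/N_h) s_h²/n_h, with W_h = N_h/N and N = 2500:
  stratum Small: (1125/2500)²·(1 − 263/1125)·2352.01²/263 = 3263.64
  stratum Medium: (850/2500)²·(1 − 102/850)·5345.22²/102 = 28495.2
  stratum Large: (525/2500)²·(1 − 110/525)·1536.95²/110 = 748.608
V̂(x̄_st) = 32507.4
SE(x̄_st) = √32507.4 = 180.298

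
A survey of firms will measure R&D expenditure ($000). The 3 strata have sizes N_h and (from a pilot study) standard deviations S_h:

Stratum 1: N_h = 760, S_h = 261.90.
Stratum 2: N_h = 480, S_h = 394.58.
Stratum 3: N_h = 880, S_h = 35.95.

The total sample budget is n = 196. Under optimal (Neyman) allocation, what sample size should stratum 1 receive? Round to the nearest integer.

Neyman allocation: n_h = n · N_h S_h / Σ N_i S_i, with n = 196.
  stratum 1: N_h·S_h = 760·261.90 = 199044.00
  stratum 2: N_h·S_h = 480·394.58 = 189398.40
  stratum 3: N_h·S_h = 880·35.95 = 31636.00
Σ N_h S_h = 420078.40
n for stratum 1 = 196·199044.00/420078.40 = 92.870 → 93

93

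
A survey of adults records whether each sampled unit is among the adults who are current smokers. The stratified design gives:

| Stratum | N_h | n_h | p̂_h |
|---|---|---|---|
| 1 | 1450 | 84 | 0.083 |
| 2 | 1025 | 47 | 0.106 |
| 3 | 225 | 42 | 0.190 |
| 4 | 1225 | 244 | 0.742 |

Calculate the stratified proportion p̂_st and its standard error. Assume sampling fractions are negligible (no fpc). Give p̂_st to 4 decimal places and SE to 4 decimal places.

p̂_st ≈ 0.3008, SE ≈ 0.0188

N = 3925; stratum weights W_h = N_h/N.
p̂_st = Σ W_h p̂_h = (1450·0.083 + 1025·0.106 + 225·0.190 + 1225·0.742)/3925 = 0.30082
V̂(p̂_st) = Σ W_h² p̂_h(1−p̂_h)/(n_h−1):
  stratum 1: (1450/3925)²·0.083·0.917/83 = 0.000125149
  stratum 2: (1025/3925)²·0.106·0.894/46 = 0.000140493
  stratum 3: (225/3925)²·0.190·0.810/41 = 1.2335e-05
  stratum 4: (1225/3925)²·0.742·0.258/243 = 7.67379e-05
V̂(p̂_st) = 0.000354714; SE = √V̂ = 0.0188339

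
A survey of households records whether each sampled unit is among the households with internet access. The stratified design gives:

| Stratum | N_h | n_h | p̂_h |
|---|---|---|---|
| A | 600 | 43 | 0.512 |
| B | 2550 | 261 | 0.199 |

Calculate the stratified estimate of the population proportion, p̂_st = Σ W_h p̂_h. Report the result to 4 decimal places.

p̂_st ≈ 0.2586

N = 3150; stratum weights W_h = N_h/N.
p̂_st = Σ W_h p̂_h = (600·0.512 + 2550·0.199)/3150 = 0.25862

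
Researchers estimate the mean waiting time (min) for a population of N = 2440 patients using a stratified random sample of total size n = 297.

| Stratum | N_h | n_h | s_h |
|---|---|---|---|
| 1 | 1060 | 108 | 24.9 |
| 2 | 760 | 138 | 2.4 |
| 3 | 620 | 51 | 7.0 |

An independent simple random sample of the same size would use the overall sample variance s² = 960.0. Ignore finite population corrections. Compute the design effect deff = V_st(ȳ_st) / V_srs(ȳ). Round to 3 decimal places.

deff ≈ 0.356

V̂(ȳ_st) = Σ W_h² s_h²/n_h, with W_h = N_h/N and N = 2440:
  stratum 1: (1060/2440)²·24.9²/108 = 1.08345
  stratum 2: (760/2440)²·2.4²/138 = 0.0040494
  stratum 3: (620/2440)²·7.0²/51 = 0.062034
V_st = 1.14953
V_srs = s²/n = 960.0/297 = 3.23232
deff = V_st / V_srs = 1.14953/3.23232 = 0.3556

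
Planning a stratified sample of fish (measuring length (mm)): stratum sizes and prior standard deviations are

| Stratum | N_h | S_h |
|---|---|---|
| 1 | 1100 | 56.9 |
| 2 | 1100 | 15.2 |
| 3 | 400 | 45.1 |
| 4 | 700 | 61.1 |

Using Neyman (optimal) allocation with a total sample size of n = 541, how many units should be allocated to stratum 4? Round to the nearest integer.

Neyman allocation: n_h = n · N_h S_h / Σ N_i S_i, with n = 541.
  stratum 1: N_h·S_h = 1100·56.9 = 62590.00
  stratum 2: N_h·S_h = 1100·15.2 = 16720.00
  stratum 3: N_h·S_h = 400·45.1 = 18040.00
  stratum 4: N_h·S_h = 700·61.1 = 42770.00
Σ N_h S_h = 140120.00
n for stratum 4 = 541·42770.00/140120.00 = 165.134 → 165

165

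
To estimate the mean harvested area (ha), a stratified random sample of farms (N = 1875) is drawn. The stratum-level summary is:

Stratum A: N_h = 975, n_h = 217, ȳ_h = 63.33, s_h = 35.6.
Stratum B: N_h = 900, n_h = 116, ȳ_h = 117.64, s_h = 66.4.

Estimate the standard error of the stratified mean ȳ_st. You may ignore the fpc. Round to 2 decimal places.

V̂(ȳ_st) = Σ W_h² s_h²/n_h, with W_h = N_h/N and N = 1875:
  stratum A: (975/1875)²·35.6²/217 = 1.57924
  stratum B: (900/1875)²·66.4²/116 = 8.75711
V̂(ȳ_st) = 10.3363
SE(ȳ_st) = √10.3363 = 3.21502

SE(ȳ_st) ≈ 3.22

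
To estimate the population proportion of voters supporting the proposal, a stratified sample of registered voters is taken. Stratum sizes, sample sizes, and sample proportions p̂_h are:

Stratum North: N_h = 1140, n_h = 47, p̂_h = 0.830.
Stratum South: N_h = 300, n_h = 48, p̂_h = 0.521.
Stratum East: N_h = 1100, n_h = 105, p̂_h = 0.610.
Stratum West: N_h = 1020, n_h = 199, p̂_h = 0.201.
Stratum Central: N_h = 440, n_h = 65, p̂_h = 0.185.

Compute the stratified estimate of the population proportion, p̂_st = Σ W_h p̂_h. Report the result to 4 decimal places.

N = 4000; stratum weights W_h = N_h/N.
p̂_st = Σ W_h p̂_h = (1140·0.830 + 300·0.521 + 1100·0.610 + 1020·0.201 + 440·0.185)/4000 = 0.51498

p̂_st ≈ 0.5150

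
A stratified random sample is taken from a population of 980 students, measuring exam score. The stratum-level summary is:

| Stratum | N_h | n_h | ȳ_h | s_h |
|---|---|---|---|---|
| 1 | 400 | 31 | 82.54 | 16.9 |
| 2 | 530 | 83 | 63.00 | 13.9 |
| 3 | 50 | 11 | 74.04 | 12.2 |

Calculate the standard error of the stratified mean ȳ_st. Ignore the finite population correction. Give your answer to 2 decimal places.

SE(ȳ_st) ≈ 1.50

V̂(ȳ_st) = Σ W_h² s_h²/n_h, with W_h = N_h/N and N = 980:
  stratum 1: (400/980)²·16.9²/31 = 1.5349
  stratum 2: (530/980)²·13.9²/83 = 0.680849
  stratum 3: (50/980)²·12.2²/11 = 0.0352221
V̂(ȳ_st) = 2.25097
SE(ȳ_st) = √2.25097 = 1.50032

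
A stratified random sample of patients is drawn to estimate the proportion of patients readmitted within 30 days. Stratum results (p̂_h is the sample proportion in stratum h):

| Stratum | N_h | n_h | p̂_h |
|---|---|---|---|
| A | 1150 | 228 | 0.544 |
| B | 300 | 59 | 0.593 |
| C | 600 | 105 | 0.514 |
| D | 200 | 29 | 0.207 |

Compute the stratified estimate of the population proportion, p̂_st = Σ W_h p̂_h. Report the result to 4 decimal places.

N = 2250; stratum weights W_h = N_h/N.
p̂_st = Σ W_h p̂_h = (1150·0.544 + 300·0.593 + 600·0.514 + 200·0.207)/2250 = 0.51258

p̂_st ≈ 0.5126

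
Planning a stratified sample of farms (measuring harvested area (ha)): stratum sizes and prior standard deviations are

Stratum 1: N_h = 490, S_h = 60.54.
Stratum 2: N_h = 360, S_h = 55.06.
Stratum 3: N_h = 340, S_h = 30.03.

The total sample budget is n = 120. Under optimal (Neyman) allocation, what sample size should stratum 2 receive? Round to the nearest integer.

Neyman allocation: n_h = n · N_h S_h / Σ N_i S_i, with n = 120.
  stratum 1: N_h·S_h = 490·60.54 = 29664.60
  stratum 2: N_h·S_h = 360·55.06 = 19821.60
  stratum 3: N_h·S_h = 340·30.03 = 10210.20
Σ N_h S_h = 59696.40
n for stratum 2 = 120·19821.60/59696.40 = 39.845 → 40

40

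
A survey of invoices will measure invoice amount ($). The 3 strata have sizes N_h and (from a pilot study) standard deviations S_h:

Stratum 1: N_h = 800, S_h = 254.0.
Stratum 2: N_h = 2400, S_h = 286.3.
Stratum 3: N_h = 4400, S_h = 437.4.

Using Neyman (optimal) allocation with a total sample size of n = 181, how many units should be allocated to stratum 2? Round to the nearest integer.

Neyman allocation: n_h = n · N_h S_h / Σ N_i S_i, with n = 181.
  stratum 1: N_h·S_h = 800·254.0 = 203200.00
  stratum 2: N_h·S_h = 2400·286.3 = 687120.00
  stratum 3: N_h·S_h = 4400·437.4 = 1924560.00
Σ N_h S_h = 2814880.00
n for stratum 2 = 181·687120.00/2814880.00 = 44.183 → 44

44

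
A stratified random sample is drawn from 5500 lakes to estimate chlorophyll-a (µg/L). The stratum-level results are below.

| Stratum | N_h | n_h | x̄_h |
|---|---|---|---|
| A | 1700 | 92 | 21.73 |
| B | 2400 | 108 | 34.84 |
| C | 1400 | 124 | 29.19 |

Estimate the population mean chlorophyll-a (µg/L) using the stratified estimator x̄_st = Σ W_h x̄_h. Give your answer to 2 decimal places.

x̄_st ≈ 29.35

N = Σ N_h = 5500. Stratum weights W_h = N_h/N.
x̄_st = (1700·21.73 + 2400·34.84 + 1400·29.19) / 5500 = 29.3496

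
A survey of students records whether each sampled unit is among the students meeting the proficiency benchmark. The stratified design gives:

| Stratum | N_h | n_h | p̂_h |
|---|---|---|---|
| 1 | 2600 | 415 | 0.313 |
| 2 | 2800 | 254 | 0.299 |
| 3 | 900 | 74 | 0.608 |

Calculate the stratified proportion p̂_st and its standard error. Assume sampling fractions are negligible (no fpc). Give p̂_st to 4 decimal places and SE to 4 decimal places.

N = 6300; stratum weights W_h = N_h/N.
p̂_st = Σ W_h p̂_h = (2600·0.313 + 2800·0.299 + 900·0.608)/6300 = 0.34892
V̂(p̂_st) = Σ W_h² p̂_h(1−p̂_h)/(n_h−1):
  stratum 1: (2600/6300)²·0.313·0.687/414 = 8.8464e-05
  stratum 2: (2800/6300)²·0.299·0.701/253 = 0.000163645
  stratum 3: (900/6300)²·0.608·0.392/73 = 6.66301e-05
V̂(p̂_st) = 0.000318739; SE = √V̂ = 0.0178533

p̂_st ≈ 0.3489, SE ≈ 0.0179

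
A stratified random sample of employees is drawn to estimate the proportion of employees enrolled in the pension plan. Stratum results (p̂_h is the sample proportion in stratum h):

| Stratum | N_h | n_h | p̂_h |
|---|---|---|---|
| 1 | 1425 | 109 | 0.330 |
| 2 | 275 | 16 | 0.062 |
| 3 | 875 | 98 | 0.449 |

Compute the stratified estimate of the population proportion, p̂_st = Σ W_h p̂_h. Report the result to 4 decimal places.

p̂_st ≈ 0.3418

N = 2575; stratum weights W_h = N_h/N.
p̂_st = Σ W_h p̂_h = (1425·0.330 + 275·0.062 + 875·0.449)/2575 = 0.34182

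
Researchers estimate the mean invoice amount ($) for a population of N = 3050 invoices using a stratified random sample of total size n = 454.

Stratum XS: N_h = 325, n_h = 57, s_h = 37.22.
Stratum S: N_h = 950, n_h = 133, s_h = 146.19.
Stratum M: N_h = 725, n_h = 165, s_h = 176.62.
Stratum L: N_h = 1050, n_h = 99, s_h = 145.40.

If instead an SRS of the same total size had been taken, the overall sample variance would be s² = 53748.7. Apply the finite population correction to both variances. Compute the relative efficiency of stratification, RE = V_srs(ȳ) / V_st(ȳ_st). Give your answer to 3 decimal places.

V̂(ȳ_st) = Σ W_h² (1 − n_h/N_h) s_h²/n_h, with W_h = N_h/N and N = 3050:
  stratum XS: (325/3050)²·(1 − 57/325)·37.22²/57 = 0.22756
  stratum S: (950/3050)²·(1 − 133/950)·146.19²/133 = 13.4069
  stratum M: (725/3050)²·(1 − 165/725)·176.62²/165 = 8.2513
  stratum L: (1050/3050)²·(1 − 99/1050)·145.40²/99 = 22.9226
V_st = 44.8084
V_srs = (1 − 454/3050)·53748.7/454 = 100.767
Relative efficiency = V_srs / V_st = 100.767/44.8084 = 2.2488

RE ≈ 2.249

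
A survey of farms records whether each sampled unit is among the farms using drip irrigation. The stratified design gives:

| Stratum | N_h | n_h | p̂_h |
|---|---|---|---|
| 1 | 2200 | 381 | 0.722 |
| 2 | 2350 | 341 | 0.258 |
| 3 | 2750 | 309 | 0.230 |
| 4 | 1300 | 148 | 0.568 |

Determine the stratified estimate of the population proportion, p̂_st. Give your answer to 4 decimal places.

p̂_st ≈ 0.4146

N = 8600; stratum weights W_h = N_h/N.
p̂_st = Σ W_h p̂_h = (2200·0.722 + 2350·0.258 + 2750·0.230 + 1300·0.568)/8600 = 0.41460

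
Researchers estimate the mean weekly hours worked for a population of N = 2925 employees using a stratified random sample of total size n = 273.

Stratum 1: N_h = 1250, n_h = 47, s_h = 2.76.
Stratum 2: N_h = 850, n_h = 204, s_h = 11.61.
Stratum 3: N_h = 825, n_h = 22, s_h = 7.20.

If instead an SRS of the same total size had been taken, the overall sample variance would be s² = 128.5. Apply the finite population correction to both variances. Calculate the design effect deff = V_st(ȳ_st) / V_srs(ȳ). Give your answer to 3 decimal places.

deff ≈ 0.594

V̂(ȳ_st) = Σ W_h² (1 − n_h/N_h) s_h²/n_h, with W_h = N_h/N and N = 2925:
  stratum 1: (1250/2925)²·(1 − 47/1250)·2.76²/47 = 0.0284868
  stratum 2: (850/2925)²·(1 − 204/850)·11.61²/204 = 0.0424067
  stratum 3: (825/2925)²·(1 − 22/825)·7.20²/22 = 0.182457
V_st = 0.25335
V_srs = (1 − 273/2925)·128.5/273 = 0.426764
deff = V_st / V_srs = 0.25335/0.426764 = 0.5937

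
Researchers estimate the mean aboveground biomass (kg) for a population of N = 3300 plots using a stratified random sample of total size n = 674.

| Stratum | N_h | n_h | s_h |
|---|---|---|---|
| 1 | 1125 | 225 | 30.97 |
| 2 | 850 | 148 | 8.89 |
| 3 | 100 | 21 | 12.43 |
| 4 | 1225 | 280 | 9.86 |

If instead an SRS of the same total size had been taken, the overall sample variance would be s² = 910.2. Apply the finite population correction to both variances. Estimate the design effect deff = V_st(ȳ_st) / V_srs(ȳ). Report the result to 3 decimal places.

deff ≈ 0.435

V̂(ȳ_st) = Σ W_h² (1 − n_h/N_h) s_h²/n_h, with W_h = N_h/N and N = 3300:
  stratum 1: (1125/3300)²·(1 − 225/1125)·30.97²/225 = 0.396339
  stratum 2: (850/3300)²·(1 − 148/850)·8.89²/148 = 0.0292597
  stratum 3: (100/3300)²·(1 − 21/100)·12.43²/21 = 0.00533731
  stratum 4: (1225/3300)²·(1 − 280/1225)·9.86²/280 = 0.0369093
V_st = 0.467846
V_srs = (1 − 674/3300)·910.2/674 = 1.07463
deff = V_st / V_srs = 0.467846/1.07463 = 0.4354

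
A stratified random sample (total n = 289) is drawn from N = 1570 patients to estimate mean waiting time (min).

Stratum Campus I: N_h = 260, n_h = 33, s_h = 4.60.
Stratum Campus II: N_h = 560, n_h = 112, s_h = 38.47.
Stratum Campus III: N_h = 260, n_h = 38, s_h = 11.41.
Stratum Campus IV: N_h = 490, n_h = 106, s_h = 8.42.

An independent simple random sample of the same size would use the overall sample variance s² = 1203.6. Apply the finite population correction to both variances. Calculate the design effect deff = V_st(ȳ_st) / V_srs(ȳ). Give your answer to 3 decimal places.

V̂(ȳ_st) = Σ W_h² (1 − n_h/N_h) s_h²/n_h, with W_h = N_h/N and N = 1570:
  stratum Campus I: (260/1570)²·(1 − 33/260)·4.60²/33 = 0.0153533
  stratum Campus II: (560/1570)²·(1 − 112/560)·38.47²/112 = 1.34491
  stratum Campus III: (260/1570)²·(1 − 38/260)·11.41²/38 = 0.0802259
  stratum Campus IV: (490/1570)²·(1 − 106/490)·8.42²/106 = 0.0510559
V_st = 1.49154
V_srs = (1 − 289/1570)·1203.6/289 = 3.39808
deff = V_st / V_srs = 1.49154/3.39808 = 0.4389

deff ≈ 0.439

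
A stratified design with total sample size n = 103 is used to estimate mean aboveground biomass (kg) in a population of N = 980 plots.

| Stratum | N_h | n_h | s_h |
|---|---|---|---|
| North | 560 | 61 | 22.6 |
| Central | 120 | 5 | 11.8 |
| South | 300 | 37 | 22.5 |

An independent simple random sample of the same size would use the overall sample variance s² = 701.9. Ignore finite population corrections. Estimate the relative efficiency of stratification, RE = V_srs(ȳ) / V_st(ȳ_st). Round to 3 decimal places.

RE ≈ 1.537

V̂(ȳ_st) = Σ W_h² s_h²/n_h, with W_h = N_h/N and N = 980:
  stratum North: (560/980)²·22.6²/61 = 2.73408
  stratum Central: (120/980)²·11.8²/5 = 0.417546
  stratum South: (300/980)²·22.5²/37 = 1.28219
V_st = 4.43382
V_srs = s²/n = 701.9/103 = 6.81456
Relative efficiency = V_srs / V_st = 6.81456/4.43382 = 1.5370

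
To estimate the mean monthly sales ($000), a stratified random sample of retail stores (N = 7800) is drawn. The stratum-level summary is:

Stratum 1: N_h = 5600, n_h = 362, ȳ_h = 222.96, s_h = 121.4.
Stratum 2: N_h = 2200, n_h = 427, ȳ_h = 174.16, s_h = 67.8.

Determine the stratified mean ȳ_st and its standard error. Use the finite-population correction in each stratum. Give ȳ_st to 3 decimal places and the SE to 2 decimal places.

ȳ_st = Σ W_h ȳ_h = (5600·222.96 + 2200·174.16)/7800 = 209.19590
V̂(ȳ_st) = Σ W_h² (1 − n_h/N_h) s_h²/n_h, with W_h = N_h/N and N = 7800:
  stratum 1: (5600/7800)²·(1 − 362/5600)·121.4²/362 = 19.6288
  stratum 2: (2200/7800)²·(1 − 427/2200)·67.8²/427 = 0.690198
V̂(ȳ_st) = 20.319
SE(ȳ_st) = √20.319 = 4.50766

ȳ_st ≈ 209.196, SE ≈ 4.51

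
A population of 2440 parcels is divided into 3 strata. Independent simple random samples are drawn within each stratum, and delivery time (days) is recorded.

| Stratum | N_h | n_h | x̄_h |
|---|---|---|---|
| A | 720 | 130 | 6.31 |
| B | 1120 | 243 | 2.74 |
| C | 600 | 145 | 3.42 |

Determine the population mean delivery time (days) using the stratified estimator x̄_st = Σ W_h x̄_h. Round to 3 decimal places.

x̄_st ≈ 3.961

N = Σ N_h = 2440. Stratum weights W_h = N_h/N.
x̄_st = (720·6.31 + 1120·2.74 + 600·3.42) / 2440 = 3.96066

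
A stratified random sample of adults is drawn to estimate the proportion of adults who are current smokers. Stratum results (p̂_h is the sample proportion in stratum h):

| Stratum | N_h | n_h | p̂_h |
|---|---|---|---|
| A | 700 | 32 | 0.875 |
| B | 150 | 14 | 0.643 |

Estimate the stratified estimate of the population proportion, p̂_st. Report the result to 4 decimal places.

p̂_st ≈ 0.8341

N = 850; stratum weights W_h = N_h/N.
p̂_st = Σ W_h p̂_h = (700·0.875 + 150·0.643)/850 = 0.83406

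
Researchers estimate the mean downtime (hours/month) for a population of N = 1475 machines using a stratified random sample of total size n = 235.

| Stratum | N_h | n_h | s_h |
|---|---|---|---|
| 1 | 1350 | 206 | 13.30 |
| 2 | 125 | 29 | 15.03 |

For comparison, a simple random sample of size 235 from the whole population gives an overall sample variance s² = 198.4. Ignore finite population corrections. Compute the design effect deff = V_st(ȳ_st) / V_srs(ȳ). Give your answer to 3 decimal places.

V̂(ȳ_st) = Σ W_h² s_h²/n_h, with W_h = N_h/N and N = 1475:
  stratum 1: (1350/1475)²·13.30²/206 = 0.719316
  stratum 2: (125/1475)²·15.03²/29 = 0.0559443
V_st = 0.77526
V_srs = s²/n = 198.4/235 = 0.844255
deff = V_st / V_srs = 0.77526/0.844255 = 0.9183

deff ≈ 0.918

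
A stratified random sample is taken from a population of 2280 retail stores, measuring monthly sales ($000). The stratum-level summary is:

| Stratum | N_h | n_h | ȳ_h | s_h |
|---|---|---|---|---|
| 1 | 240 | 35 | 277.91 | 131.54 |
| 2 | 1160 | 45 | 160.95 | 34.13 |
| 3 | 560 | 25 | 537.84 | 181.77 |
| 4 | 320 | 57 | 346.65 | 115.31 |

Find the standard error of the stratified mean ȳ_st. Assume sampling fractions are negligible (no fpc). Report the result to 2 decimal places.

V̂(ȳ_st) = Σ W_h² s_h²/n_h, with W_h = N_h/N and N = 2280:
  stratum 1: (240/2280)²·131.54²/35 = 5.47773
  stratum 2: (1160/2280)²·34.13²/45 = 6.70049
  stratum 3: (560/2280)²·181.77²/25 = 79.728
  stratum 4: (320/2280)²·115.31²/57 = 4.59504
V̂(ȳ_st) = 96.5012
SE(ȳ_st) = √96.5012 = 9.8235

SE(ȳ_st) ≈ 9.82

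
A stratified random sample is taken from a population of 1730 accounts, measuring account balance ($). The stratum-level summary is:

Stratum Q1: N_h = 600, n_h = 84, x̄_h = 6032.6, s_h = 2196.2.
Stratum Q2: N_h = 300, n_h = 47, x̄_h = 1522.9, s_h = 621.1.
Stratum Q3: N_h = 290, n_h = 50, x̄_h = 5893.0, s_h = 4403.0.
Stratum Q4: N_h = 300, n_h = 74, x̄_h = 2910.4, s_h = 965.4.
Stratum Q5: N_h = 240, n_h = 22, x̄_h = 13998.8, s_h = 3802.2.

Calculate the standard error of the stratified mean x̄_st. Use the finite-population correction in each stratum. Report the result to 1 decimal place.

SE(x̄_st) ≈ 164.1

V̂(x̄_st) = Σ W_h² (1 − n_h/N_h) s_h²/n_h, with W_h = N_h/N and N = 1730:
  stratum Q1: (600/1730)²·(1 − 84/600)·2196.2²/84 = 5939.82
  stratum Q2: (300/1730)²·(1 − 47/300)·621.1²/47 = 208.149
  stratum Q3: (290/1730)²·(1 − 50/290)·4403.0²/50 = 9016.63
  stratum Q4: (300/1730)²·(1 − 74/300)·965.4²/74 = 285.312
  stratum Q5: (240/1730)²·(1 − 22/240)·3802.2²/22 = 11487.4
V̂(x̄_st) = 26937.3
SE(x̄_st) = √26937.3 = 164.126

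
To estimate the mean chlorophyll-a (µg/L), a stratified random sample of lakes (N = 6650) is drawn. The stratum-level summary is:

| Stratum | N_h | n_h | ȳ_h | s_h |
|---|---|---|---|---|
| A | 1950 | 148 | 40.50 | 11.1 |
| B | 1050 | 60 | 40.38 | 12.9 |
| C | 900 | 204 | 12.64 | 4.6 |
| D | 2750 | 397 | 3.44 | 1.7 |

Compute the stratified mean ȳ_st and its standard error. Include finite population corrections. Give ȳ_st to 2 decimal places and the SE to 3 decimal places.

ȳ_st ≈ 21.38, SE ≈ 0.366

ȳ_st = Σ W_h ȳ_h = (1950·40.50 + 1050·40.38 + 900·12.64 + 2750·3.44)/6650 = 21.38496
V̂(ȳ_st) = Σ W_h² (1 − n_h/N_h) s_h²/n_h, with W_h = N_h/N and N = 6650:
  stratum A: (1950/6650)²·(1 − 148/1950)·11.1²/148 = 0.0661501
  stratum B: (1050/6650)²·(1 − 60/1050)·12.9²/60 = 0.0651943
  stratum C: (900/6650)²·(1 − 204/900)·4.6²/204 = 0.00146924
  stratum D: (2750/6650)²·(1 − 397/2750)·1.7²/397 = 0.00106517
V̂(ȳ_st) = 0.133879
SE(ȳ_st) = √0.133879 = 0.365894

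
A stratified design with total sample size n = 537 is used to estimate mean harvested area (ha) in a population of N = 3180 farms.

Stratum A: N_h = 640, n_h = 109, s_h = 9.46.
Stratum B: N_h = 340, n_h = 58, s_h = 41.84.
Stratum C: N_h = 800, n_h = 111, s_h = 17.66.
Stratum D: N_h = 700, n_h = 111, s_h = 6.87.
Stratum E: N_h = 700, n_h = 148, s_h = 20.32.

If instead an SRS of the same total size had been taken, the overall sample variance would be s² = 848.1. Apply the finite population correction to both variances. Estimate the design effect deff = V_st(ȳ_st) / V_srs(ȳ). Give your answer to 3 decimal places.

V̂(ȳ_st) = Σ W_h² (1 − n_h/N_h) s_h²/n_h, with W_h = N_h/N and N = 3180:
  stratum A: (640/3180)²·(1 − 109/640)·9.46²/109 = 0.0275915
  stratum B: (340/3180)²·(1 − 58/340)·41.84²/58 = 0.286173
  stratum C: (800/3180)²·(1 − 111/800)·17.66²/111 = 0.153149
  stratum D: (700/3180)²·(1 − 111/700)·6.87²/111 = 0.017336
  stratum E: (700/3180)²·(1 − 148/700)·20.32²/148 = 0.106603
V_st = 0.590852
V_srs = (1 − 537/3180)·848.1/537 = 1.31263
deff = V_st / V_srs = 0.590852/1.31263 = 0.4501

deff ≈ 0.450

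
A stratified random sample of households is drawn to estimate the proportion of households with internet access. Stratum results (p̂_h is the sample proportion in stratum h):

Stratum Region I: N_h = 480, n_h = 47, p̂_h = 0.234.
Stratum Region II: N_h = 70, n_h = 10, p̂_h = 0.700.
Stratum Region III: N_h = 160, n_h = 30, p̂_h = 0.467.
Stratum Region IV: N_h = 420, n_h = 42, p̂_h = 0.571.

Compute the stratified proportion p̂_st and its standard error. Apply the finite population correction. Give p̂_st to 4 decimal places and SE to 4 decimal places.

p̂_st ≈ 0.4211, SE ≈ 0.0399

N = 1130; stratum weights W_h = N_h/N.
p̂_st = Σ W_h p̂_h = (480·0.234 + 70·0.700 + 160·0.467 + 420·0.571)/1130 = 0.42112
V̂(p̂_st) = Σ W_h² (1 − n_h/N_h) p̂_h(1−p̂_h)/(n_h−1):
  stratum Region I: (480/1130)²·(1 − 47/480)·0.234·0.766/46 = 0.000634248
  stratum Region II: (70/1130)²·(1 − 10/70)·0.700·0.300/9 = 7.67484e-05
  stratum Region III: (160/1130)²·(1 − 30/160)·0.467·0.533/29 = 0.000139815
  stratum Region IV: (420/1130)²·(1 − 42/420)·0.571·0.429/41 = 0.000742837
V̂(p̂_st) = 0.00159365; SE = √V̂ = 0.0399205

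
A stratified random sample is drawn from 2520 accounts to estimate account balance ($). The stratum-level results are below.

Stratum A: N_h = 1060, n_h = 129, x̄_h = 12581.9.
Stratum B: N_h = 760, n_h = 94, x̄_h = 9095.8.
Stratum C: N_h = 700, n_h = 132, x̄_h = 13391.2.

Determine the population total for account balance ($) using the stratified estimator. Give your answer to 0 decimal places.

τ̂_st = Σ N_h x̄_h = 1060·12581.9 + 760·9095.8 + 700·13391.2 = 29623462

τ̂_st ≈ 29623462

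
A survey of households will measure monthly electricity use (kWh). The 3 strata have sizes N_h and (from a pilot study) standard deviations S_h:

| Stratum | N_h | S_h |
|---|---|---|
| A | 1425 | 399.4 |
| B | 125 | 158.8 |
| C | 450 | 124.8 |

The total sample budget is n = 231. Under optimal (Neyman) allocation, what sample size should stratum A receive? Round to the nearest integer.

204

Neyman allocation: n_h = n · N_h S_h / Σ N_i S_i, with n = 231.
  stratum A: N_h·S_h = 1425·399.4 = 569145.00
  stratum B: N_h·S_h = 125·158.8 = 19850.00
  stratum C: N_h·S_h = 450·124.8 = 56160.00
Σ N_h S_h = 645155.00
n for stratum A = 231·569145.00/645155.00 = 203.784 → 204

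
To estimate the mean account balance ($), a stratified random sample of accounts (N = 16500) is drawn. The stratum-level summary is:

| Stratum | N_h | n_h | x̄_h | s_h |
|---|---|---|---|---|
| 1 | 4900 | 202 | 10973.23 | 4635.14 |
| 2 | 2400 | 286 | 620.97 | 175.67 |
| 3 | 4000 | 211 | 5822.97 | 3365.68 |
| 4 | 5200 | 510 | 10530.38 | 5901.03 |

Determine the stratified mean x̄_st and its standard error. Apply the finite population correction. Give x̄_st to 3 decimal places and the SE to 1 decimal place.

x̄_st ≈ 8079.334, SE ≈ 134.5

x̄_st = Σ W_h x̄_h = (4900·10973.23 + 2400·620.97 + 4000·5822.97 + 5200·10530.38)/16500 = 8079.33400
V̂(x̄_st) = Σ W_h² (1 − n_h/N_h) s_h²/n_h, with W_h = N_h/N and N = 16500:
  stratum 1: (4900/16500)²·(1 − 202/4900)·4635.14²/202 = 8993.23
  stratum 2: (2400/16500)²·(1 − 286/2400)·175.67²/286 = 2.01084
  stratum 3: (4000/16500)²·(1 − 211/4000)·3365.68²/211 = 2988.68
  stratum 4: (5200/16500)²·(1 − 510/5200)·5901.03²/510 = 6116.37
V̂(x̄_st) = 18100.3
SE(x̄_st) = √18100.3 = 134.537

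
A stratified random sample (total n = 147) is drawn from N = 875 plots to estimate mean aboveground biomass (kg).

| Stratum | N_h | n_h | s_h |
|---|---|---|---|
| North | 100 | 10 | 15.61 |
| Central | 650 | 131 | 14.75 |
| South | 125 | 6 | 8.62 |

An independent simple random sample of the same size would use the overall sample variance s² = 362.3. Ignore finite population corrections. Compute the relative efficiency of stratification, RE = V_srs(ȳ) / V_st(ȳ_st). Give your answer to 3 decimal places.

RE ≈ 1.657

V̂(ȳ_st) = Σ W_h² s_h²/n_h, with W_h = N_h/N and N = 875:
  stratum North: (100/875)²·15.61²/10 = 0.318266
  stratum Central: (650/875)²·14.75²/131 = 0.916481
  stratum South: (125/875)²·8.62²/6 = 0.252736
V_st = 1.48748
V_srs = s²/n = 362.3/147 = 2.46463
Relative efficiency = V_srs / V_st = 2.46463/1.48748 = 1.6569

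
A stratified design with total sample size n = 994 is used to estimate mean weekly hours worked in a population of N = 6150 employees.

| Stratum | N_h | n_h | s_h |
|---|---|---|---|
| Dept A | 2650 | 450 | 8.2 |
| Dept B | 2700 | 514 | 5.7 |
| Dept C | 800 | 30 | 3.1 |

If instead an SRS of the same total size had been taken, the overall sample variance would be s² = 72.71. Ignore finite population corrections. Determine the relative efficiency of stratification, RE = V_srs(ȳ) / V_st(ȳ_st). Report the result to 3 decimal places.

V̂(ȳ_st) = Σ W_h² s_h²/n_h, with W_h = N_h/N and N = 6150:
  stratum Dept A: (2650/6150)²·8.2²/450 = 0.0277432
  stratum Dept B: (2700/6150)²·5.7²/514 = 0.0121833
  stratum Dept C: (800/6150)²·3.1²/30 = 0.00542041
V_st = 0.0453469
V_srs = s²/n = 72.71/994 = 0.0731489
Relative efficiency = V_srs / V_st = 0.0731489/0.0453469 = 1.6131

RE ≈ 1.613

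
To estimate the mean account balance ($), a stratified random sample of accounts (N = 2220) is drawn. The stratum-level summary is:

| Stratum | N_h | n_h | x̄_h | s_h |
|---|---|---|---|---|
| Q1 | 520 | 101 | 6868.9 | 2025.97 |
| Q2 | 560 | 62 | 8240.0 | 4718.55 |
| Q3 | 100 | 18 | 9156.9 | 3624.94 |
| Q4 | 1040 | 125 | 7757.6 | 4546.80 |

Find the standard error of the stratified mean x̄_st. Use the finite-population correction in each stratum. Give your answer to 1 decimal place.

V̂(x̄_st) = Σ W_h² (1 − n_h/N_h) s_h²/n_h, with W_h = N_h/N and N = 2220:
  stratum Q1: (520/2220)²·(1 − 101/520)·2025.97²/101 = 1796.62
  stratum Q2: (560/2220)²·(1 − 62/560)·4718.55²/62 = 20320.6
  stratum Q3: (100/2220)²·(1 − 18/100)·3624.94²/18 = 1214.61
  stratum Q4: (1040/2220)²·(1 − 125/1040)·4546.80²/125 = 31933.8
V̂(x̄_st) = 55265.6
SE(x̄_st) = √55265.6 = 235.086

SE(x̄_st) ≈ 235.1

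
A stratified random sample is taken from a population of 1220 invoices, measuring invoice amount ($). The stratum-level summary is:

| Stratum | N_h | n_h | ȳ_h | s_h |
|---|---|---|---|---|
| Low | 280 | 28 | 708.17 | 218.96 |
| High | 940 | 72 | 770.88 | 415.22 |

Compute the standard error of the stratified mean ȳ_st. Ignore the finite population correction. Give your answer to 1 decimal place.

SE(ȳ_st) ≈ 38.9

V̂(ȳ_st) = Σ W_h² s_h²/n_h, with W_h = N_h/N and N = 1220:
  stratum Low: (280/1220)²·218.96²/28 = 90.192
  stratum High: (940/1220)²·415.22²/72 = 1421.54
V̂(ȳ_st) = 1511.74
SE(ȳ_st) = √1511.74 = 38.881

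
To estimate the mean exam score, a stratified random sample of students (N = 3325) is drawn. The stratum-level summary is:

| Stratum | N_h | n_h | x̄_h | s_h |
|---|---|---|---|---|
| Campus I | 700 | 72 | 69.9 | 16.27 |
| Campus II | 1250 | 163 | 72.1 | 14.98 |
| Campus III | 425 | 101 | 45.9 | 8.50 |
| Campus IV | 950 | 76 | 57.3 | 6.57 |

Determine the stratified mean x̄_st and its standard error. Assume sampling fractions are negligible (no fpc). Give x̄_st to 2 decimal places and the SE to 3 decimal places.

x̄_st = Σ W_h x̄_h = (700·69.9 + 1250·72.1 + 425·45.9 + 950·57.3)/3325 = 64.05940
V̂(x̄_st) = Σ W_h² s_h²/n_h, with W_h = N_h/N and N = 3325:
  stratum Campus I: (700/3325)²·16.27²/72 = 0.16295
  stratum Campus II: (1250/3325)²·14.98²/163 = 0.194569
  stratum Campus III: (425/3325)²·8.50²/101 = 0.0116872
  stratum Campus IV: (950/3325)²·6.57²/76 = 0.046364
V̂(x̄_st) = 0.41557
SE(x̄_st) = √0.41557 = 0.644647

x̄_st ≈ 64.06, SE ≈ 0.645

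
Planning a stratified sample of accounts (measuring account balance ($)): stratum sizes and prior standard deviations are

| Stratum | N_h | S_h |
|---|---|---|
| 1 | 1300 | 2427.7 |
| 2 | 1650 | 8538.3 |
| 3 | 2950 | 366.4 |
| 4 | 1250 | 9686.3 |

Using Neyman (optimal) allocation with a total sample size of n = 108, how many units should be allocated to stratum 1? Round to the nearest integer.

11

Neyman allocation: n_h = n · N_h S_h / Σ N_i S_i, with n = 108.
  stratum 1: N_h·S_h = 1300·2427.7 = 3156010.00
  stratum 2: N_h·S_h = 1650·8538.3 = 14088195.00
  stratum 3: N_h·S_h = 2950·366.4 = 1080880.00
  stratum 4: N_h·S_h = 1250·9686.3 = 12107875.00
Σ N_h S_h = 30432960.00
n for stratum 1 = 108·3156010.00/30432960.00 = 11.200 → 11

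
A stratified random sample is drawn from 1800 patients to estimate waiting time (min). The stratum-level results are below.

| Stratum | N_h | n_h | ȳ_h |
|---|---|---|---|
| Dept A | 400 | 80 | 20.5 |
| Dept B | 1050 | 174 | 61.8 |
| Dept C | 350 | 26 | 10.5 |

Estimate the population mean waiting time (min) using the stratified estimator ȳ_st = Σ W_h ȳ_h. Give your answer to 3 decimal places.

N = Σ N_h = 1800. Stratum weights W_h = N_h/N.
ȳ_st = (400·20.5 + 1050·61.8 + 350·10.5) / 1800 = 42.64722

ȳ_st ≈ 42.647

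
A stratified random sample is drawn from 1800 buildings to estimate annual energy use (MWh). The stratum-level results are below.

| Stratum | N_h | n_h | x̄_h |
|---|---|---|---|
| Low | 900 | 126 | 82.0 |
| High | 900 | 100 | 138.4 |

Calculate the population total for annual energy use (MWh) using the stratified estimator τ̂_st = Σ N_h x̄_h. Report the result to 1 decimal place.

τ̂_st ≈ 198360.0

τ̂_st = Σ N_h x̄_h = 900·82.0 + 900·138.4 = 198360.0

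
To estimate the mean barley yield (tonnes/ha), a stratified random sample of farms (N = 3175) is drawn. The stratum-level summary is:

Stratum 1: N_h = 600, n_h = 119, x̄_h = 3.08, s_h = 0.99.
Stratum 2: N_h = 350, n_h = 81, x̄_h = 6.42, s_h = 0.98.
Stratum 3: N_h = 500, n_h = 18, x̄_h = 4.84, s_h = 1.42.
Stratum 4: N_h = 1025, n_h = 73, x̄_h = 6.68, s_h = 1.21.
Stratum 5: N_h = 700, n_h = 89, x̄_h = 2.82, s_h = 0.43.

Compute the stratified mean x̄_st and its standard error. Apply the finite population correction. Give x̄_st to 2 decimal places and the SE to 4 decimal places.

x̄_st = Σ W_h x̄_h = (600·3.08 + 350·6.42 + 500·4.84 + 1025·6.68 + 700·2.82)/3175 = 4.83024
V̂(x̄_st) = Σ W_h² (1 − n_h/N_h) s_h²/n_h, with W_h = N_h/N and N = 3175:
  stratum 1: (600/3175)²·(1 − 119/600)·0.99²/119 = 0.000235794
  stratum 2: (350/3175)²·(1 − 81/350)·0.98²/81 = 0.000110739
  stratum 3: (500/3175)²·(1 − 18/500)·1.42²/18 = 0.00267814
  stratum 4: (1025/3175)²·(1 − 73/1025)·1.21²/73 = 0.00194143
  stratum 5: (700/3175)²·(1 − 89/700)·0.43²/89 = 8.81452e-05
V̂(x̄_st) = 0.00505425
SE(x̄_st) = √0.00505425 = 0.0710932

x̄_st ≈ 4.83, SE ≈ 0.0711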